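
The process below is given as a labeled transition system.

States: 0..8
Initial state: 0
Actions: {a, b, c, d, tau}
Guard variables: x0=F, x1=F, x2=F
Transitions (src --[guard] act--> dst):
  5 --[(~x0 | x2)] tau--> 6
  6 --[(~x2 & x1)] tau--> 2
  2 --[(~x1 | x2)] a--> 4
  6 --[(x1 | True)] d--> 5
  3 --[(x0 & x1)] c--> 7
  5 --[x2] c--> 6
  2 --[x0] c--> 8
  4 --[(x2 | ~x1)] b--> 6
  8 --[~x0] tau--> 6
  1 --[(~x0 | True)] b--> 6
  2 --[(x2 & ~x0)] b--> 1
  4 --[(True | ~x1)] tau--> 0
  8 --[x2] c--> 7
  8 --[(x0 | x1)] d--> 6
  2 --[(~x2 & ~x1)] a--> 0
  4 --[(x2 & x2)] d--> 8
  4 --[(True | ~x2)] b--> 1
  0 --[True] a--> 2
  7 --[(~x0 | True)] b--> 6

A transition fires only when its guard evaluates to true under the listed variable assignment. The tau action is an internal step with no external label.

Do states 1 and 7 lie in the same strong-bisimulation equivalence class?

Bisimulation quotient by refinement:
  π0 = {{0,1,2,3,4,5,6,7,8}}
  π1 = {{0,2},{1,7},{3},{4},{5,8},{6}}
  π2 = {{0},{1,7},{2},{3},{4},{5,8},{6}}
Fixed point at round 3; 7 class(es).
[1]={1,7}  [7]={1,7}

Answer: BISIMILAR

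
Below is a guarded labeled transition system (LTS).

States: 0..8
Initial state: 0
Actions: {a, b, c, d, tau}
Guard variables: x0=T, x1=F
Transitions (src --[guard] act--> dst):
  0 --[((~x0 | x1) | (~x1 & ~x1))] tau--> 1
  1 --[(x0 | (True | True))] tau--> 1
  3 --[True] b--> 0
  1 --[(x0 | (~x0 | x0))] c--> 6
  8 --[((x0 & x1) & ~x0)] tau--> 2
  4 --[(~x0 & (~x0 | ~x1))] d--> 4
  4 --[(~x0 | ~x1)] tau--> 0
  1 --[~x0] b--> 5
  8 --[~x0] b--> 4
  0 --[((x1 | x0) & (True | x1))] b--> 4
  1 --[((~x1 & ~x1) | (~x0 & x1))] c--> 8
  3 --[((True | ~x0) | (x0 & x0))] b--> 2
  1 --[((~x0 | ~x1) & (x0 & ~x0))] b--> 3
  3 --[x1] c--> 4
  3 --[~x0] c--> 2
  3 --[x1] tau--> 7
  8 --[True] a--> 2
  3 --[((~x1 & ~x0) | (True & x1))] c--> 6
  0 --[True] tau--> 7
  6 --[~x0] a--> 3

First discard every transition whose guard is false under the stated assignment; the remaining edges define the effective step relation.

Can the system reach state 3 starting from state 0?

Answer: UNREACHABLE

Trace:
After dropping false guards: 10 live edges.
Layer 0: {0}
Layer 1: {1,4,7}  now seen {0,1,4,7}
Layer 2: {6,8}  now seen {0,1,4,6,7,8}
Layer 3: {2}  now seen {0,1,2,4,6,7,8}
Reachable = {0,1,2,4,6,7,8}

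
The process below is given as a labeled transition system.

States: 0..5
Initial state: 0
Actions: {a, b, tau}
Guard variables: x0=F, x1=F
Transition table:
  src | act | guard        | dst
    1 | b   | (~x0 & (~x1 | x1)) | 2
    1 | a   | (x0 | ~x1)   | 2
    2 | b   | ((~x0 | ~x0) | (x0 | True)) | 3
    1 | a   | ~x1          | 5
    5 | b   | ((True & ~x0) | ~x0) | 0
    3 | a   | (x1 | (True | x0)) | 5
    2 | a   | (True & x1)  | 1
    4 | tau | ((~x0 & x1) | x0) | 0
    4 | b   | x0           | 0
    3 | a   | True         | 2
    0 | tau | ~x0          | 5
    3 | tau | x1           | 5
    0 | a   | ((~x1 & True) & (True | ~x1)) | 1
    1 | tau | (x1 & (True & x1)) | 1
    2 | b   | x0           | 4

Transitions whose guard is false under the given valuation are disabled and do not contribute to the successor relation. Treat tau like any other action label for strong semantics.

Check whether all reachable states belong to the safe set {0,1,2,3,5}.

Safe = {0,1,2,3,5}
Reachable = {0,1,2,3,5}
  0: safe
  1: safe
  2: safe
  3: safe
  5: safe

Answer: INVARIANT HOLDS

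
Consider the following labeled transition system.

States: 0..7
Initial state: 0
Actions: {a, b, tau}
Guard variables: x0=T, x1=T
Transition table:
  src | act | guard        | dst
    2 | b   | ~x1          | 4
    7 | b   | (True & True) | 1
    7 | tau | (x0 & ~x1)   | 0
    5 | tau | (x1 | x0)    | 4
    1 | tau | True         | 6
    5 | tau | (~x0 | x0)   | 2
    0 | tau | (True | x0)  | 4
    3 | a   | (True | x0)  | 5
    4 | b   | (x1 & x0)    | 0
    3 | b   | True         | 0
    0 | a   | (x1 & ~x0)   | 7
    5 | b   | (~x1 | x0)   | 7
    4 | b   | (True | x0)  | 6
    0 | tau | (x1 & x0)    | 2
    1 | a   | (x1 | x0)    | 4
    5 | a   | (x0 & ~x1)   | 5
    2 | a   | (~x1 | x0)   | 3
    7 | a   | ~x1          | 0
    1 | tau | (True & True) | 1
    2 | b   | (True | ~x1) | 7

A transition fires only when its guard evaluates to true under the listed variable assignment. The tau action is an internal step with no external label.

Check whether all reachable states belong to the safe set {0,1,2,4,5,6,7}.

Safe = {0,1,2,4,5,6,7}
Reach set: {0,1,2,3,4,5,6,7}
  0: safe
  1: safe
  2: safe
  3: outside
  4: safe
  5: safe
  6: safe
  7: safe
reach 3 via tau·a — violates

Answer: INVARIANT VIOLATED at state 3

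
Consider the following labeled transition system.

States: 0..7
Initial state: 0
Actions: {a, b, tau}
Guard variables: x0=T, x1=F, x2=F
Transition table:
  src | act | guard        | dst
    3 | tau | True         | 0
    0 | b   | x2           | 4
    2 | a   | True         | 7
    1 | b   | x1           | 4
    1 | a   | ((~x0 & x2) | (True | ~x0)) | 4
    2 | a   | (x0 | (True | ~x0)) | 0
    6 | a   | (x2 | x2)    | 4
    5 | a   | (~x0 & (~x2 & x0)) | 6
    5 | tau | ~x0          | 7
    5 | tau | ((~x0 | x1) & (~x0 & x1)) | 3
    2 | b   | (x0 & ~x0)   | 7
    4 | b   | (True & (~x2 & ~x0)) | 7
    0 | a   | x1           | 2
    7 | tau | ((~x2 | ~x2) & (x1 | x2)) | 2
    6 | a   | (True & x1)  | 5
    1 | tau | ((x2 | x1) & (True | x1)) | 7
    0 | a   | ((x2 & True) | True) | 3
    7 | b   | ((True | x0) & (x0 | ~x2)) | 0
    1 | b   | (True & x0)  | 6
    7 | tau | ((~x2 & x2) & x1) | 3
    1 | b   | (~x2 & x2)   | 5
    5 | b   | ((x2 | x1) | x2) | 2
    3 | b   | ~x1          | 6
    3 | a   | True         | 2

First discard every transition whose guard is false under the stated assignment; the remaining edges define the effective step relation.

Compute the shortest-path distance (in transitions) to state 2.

Answer: 2

Working:
Layered search for 2:
  L0 = {0}
  L1 = {3}
  L2 = {2,6}
2 enters at depth 2; path a·a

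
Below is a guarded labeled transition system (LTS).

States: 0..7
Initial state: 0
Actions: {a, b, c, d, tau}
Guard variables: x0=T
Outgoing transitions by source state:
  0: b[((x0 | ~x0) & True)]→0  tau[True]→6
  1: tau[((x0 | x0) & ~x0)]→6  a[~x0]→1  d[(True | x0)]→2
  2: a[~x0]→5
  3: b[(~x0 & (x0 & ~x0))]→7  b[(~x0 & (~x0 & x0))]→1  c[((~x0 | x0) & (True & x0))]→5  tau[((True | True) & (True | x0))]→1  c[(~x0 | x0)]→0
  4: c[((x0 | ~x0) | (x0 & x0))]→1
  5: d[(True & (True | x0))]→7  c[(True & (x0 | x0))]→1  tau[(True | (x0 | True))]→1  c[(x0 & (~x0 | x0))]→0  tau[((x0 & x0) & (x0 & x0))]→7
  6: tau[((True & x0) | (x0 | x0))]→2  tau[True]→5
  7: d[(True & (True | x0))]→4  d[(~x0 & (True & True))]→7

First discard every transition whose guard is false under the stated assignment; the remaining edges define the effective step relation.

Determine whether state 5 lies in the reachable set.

Guard filter leaves 15 enabled edge(s).
depth 0: {0}
depth 1: {6}  cumulative {0,6}
depth 2: {2,5}  cumulative {0,2,5,6}
depth 3: {1,7}  cumulative {0,1,2,5,6,7}
depth 4: {4}  cumulative {0,1,2,4,5,6,7}
Reachable = {0,1,2,4,5,6,7}
witness 5: tau·tau

Answer: REACHABLE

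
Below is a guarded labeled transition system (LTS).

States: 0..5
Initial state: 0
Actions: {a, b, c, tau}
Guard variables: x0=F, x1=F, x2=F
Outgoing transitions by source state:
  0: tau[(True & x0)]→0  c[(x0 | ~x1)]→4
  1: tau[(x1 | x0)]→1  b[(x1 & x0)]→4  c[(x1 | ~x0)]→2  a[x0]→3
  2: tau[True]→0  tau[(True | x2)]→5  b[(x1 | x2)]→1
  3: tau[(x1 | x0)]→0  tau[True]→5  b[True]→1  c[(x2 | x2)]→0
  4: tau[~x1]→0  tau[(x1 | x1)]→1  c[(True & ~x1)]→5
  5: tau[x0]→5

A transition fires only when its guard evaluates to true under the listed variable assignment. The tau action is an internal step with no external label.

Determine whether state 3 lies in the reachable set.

8 transition(s) survive guard evaluation.
L0 = {0}
L1 = {4}  now seen {0,4}
L2 = {5}  now seen {0,4,5}
R = {0,4,5}

Answer: UNREACHABLE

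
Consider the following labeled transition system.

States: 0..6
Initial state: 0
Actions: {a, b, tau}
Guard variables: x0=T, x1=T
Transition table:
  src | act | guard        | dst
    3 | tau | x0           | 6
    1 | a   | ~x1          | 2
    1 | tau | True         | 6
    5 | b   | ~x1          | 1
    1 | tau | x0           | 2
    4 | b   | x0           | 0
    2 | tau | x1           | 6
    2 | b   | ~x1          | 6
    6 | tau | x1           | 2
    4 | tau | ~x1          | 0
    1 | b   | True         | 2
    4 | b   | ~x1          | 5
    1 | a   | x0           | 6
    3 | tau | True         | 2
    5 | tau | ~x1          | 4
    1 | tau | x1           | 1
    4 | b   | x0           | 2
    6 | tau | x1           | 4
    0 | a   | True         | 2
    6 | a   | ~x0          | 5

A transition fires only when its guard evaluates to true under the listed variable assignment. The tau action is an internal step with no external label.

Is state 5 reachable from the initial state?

Answer: UNREACHABLE

Analysis:
After dropping false guards: 13 live edges.
Layer 0: {0}
Layer 1: {2}  now seen {0,2}
Layer 2: {6}  now seen {0,2,6}
Layer 3: {4}  now seen {0,2,4,6}
Reachable = {0,2,4,6}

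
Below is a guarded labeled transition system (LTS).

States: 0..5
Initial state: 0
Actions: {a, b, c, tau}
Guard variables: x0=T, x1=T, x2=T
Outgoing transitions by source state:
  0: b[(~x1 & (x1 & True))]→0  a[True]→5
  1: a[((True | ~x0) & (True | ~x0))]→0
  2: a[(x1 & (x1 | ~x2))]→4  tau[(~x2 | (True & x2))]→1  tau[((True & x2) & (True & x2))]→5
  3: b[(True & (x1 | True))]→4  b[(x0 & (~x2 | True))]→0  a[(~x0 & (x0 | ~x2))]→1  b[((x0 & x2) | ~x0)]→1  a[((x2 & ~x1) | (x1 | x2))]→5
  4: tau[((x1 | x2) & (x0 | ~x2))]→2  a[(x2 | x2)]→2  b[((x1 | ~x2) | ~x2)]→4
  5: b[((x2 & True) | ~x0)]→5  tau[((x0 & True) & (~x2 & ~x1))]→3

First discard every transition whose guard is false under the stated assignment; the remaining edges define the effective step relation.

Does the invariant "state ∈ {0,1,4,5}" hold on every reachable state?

Inv-set: {0,1,4,5}
Reachable = {0,5}
  0: safe
  5: safe

Answer: INVARIANT HOLDS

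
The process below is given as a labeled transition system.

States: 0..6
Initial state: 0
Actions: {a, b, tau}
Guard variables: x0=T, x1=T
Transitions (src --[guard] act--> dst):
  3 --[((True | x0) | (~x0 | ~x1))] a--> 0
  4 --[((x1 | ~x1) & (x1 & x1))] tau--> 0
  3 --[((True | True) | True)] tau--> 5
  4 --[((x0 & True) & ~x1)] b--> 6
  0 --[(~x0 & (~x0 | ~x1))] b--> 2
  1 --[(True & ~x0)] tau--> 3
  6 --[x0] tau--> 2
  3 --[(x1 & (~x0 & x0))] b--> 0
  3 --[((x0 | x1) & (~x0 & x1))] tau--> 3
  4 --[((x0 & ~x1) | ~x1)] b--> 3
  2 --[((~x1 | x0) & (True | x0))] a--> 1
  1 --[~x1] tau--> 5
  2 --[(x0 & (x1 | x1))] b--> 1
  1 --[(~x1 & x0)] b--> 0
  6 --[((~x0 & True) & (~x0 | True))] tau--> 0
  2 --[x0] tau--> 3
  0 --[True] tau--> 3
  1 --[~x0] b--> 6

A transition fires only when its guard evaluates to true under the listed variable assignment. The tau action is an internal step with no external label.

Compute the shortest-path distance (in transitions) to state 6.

Breadth-first toward 6:
  depth 0: {0}
  depth 1: {3}
  depth 2: {5}
6 never appears.

Answer: UNREACHABLE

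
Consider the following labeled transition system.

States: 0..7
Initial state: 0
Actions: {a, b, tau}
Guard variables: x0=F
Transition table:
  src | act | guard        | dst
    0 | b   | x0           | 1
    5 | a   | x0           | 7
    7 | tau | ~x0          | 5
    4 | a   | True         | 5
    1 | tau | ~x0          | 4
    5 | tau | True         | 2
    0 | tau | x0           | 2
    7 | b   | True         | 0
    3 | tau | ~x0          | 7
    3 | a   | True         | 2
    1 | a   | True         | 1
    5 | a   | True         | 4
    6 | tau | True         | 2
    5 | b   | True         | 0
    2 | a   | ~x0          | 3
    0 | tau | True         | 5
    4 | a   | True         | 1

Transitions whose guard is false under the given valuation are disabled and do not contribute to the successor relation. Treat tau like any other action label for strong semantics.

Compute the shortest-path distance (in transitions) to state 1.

Answer: 3

Analysis:
Breadth-first toward 1:
  Layer 0: {0}
  Layer 1: {5}
  Layer 2: {2,4}
  Layer 3: {1,3}
depth(1)=3, e.g. tau·a·a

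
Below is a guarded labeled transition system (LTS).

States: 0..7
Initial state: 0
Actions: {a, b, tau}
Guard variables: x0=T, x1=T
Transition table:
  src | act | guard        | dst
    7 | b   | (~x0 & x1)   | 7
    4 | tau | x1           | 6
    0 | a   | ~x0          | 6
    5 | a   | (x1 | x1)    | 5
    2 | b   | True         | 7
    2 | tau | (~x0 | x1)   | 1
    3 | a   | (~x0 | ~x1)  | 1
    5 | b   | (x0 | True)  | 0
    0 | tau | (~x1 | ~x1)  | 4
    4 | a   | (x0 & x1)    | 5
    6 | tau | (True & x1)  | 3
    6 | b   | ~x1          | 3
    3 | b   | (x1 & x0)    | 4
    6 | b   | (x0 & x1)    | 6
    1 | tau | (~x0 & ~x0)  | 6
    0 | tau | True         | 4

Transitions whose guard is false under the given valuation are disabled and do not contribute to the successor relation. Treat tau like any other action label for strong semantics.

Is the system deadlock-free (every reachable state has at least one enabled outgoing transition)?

Answer: DEADLOCK-FREE

Analysis:
Reach set: {0,3,4,5,6}
  0: tau→4  [deg 1]
  3: b→4  [deg 1]
  4: a→5  tau→6  [deg 2]
  5: a→5  b→0  [deg 2]
  6: b→6  tau→3  [deg 2]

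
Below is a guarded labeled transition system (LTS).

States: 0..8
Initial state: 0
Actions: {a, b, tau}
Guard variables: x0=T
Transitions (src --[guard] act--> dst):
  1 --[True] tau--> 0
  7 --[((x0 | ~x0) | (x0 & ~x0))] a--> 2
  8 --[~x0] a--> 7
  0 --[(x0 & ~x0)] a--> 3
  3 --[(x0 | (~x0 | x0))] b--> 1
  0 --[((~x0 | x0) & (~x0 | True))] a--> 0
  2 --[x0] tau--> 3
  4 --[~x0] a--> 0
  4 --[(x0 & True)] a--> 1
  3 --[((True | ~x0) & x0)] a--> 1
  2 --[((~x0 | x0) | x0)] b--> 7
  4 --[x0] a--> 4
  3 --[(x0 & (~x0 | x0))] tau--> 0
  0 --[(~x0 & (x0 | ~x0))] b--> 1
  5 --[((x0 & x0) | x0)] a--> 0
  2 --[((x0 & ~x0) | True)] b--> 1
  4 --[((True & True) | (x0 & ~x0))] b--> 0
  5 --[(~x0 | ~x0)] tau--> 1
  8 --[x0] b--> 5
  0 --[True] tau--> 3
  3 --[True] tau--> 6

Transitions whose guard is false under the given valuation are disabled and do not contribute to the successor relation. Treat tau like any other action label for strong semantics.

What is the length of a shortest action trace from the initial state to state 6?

Answer: 2

Working:
Layered search for 6:
  depth 0: {0}
  depth 1: {3}
  depth 2: {1,6}
6 enters at depth 2; path tau·tau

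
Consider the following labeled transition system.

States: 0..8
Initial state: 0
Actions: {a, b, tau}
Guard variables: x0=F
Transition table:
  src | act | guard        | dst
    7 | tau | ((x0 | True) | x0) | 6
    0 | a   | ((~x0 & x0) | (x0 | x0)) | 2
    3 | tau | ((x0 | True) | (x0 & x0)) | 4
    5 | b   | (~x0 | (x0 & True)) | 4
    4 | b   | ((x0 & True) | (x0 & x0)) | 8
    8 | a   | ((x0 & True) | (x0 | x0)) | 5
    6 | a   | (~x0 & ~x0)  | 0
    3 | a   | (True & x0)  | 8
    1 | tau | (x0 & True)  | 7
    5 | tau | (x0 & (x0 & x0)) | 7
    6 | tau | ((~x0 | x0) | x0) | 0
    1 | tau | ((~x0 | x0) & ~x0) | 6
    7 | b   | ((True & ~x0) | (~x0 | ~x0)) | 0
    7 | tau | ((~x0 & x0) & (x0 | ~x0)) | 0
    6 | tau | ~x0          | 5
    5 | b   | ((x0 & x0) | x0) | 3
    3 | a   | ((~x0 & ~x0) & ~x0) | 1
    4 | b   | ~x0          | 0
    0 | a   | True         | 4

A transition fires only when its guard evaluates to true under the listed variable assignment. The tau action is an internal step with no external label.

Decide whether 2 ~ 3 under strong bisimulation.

Answer: NOT BISIMILAR

Analysis:
Refine partition for ~:
  round 0: {{0,1,2,3,4,5,6,7,8}}
  round 1: {{0},{1},{2,8},{3,6},{4,5},{7}}
  round 2: {{0},{1},{2,8},{3},{4},{5},{6},{7}}
stable after 3 split(s): 8 block(s)
2∈{2,8}, 3∈{3}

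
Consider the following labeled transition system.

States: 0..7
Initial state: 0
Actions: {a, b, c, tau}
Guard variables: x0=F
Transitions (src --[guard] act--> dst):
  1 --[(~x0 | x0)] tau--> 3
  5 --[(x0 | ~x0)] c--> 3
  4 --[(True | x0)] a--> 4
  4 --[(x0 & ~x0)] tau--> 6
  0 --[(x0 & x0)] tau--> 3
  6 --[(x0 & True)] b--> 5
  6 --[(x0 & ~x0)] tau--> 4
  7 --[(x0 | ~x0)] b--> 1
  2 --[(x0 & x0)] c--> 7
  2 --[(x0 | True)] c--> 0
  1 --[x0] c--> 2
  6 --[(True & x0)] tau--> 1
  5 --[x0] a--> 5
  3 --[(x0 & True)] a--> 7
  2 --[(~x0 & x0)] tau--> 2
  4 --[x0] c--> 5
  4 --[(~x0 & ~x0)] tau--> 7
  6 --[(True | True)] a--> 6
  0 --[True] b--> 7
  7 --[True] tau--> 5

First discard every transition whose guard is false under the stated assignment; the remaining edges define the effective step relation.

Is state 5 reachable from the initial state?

Answer: REACHABLE

Analysis:
9 transition(s) survive guard evaluation.
Layer 0: {0}
Layer 1: {7}  now seen {0,7}
Layer 2: {1,5}  now seen {0,1,5,7}
Layer 3: {3}  now seen {0,1,3,5,7}
R = {0,1,3,5,7}
Path to 5: b·tau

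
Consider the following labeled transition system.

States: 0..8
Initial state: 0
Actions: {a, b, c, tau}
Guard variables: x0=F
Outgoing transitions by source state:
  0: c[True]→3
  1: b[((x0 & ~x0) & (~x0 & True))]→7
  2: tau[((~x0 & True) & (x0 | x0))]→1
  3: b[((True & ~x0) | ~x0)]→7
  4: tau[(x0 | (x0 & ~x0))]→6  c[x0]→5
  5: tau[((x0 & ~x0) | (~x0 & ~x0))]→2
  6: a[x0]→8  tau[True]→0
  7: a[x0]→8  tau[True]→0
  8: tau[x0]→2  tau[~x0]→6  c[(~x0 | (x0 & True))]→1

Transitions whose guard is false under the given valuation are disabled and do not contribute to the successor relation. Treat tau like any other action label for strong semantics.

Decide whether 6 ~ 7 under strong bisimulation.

Answer: BISIMILAR

Trace:
Compute ~ classes (split until stable):
  π0 = {{0,1,2,3,4,5,6,7,8}}
  π1 = {{0},{1,2,4},{3},{5,6,7},{8}}
  π2 = {{0},{1,2,4},{3},{5},{6,7},{8}}
stable after 3 split(s): 6 block(s)
6∈{6,7}, 7∈{6,7}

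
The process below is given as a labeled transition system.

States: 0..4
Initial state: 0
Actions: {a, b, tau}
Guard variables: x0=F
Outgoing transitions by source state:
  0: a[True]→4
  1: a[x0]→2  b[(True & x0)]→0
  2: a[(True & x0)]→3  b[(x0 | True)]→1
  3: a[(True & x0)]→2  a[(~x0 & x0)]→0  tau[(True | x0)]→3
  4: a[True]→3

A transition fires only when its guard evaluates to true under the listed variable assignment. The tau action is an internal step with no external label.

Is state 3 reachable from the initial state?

Answer: REACHABLE

Analysis:
After dropping false guards: 4 live edges.
depth 0: {0}
depth 1: {4}  total {0,4}
depth 2: {3}  total {0,3,4}
Reachable = {0,3,4}
Path to 3: a·a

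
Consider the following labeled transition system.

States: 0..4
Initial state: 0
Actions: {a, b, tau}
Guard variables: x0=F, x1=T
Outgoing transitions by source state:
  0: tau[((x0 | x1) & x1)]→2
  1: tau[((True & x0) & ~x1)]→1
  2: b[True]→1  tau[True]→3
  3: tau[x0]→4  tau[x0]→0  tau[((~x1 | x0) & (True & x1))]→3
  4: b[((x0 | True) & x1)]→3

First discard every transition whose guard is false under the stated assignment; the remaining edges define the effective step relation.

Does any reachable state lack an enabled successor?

R = {0,1,2,3}
  0: tau→2  [deg 1]
  1: ∅  [STUCK]
  2: b→1  tau→3  [deg 2]
  3: ∅  [STUCK]
trace reaching 1: tau·b

Answer: DEADLOCK at state 1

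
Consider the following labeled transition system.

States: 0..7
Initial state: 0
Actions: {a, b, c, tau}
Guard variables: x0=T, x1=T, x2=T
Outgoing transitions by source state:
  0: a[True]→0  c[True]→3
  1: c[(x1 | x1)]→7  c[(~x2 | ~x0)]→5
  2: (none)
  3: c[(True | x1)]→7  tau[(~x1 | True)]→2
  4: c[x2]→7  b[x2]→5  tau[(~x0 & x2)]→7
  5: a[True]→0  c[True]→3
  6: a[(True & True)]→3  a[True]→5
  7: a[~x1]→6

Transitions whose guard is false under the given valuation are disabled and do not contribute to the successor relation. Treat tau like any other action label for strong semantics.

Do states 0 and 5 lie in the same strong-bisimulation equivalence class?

Compute ~ classes (split until stable):
  π0 = {{0,1,2,3,4,5,6,7}}
  π1 = {{0,5},{1},{2,7},{3},{4},{6}}
stable after 2 split(s): 6 block(s)
[0]={0,5}  [5]={0,5}

Answer: BISIMILAR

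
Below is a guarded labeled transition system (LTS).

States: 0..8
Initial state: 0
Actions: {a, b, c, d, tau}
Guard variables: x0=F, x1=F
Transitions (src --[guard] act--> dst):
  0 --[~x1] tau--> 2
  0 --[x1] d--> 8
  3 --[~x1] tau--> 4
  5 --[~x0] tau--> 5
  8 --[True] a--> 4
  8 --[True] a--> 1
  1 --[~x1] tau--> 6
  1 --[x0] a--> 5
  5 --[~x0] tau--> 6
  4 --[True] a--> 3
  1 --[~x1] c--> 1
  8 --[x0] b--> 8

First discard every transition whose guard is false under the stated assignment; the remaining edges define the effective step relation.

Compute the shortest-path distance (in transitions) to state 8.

BFS to 8:
  depth 0: {0}
  depth 1: {2}
8 never appears.

Answer: UNREACHABLE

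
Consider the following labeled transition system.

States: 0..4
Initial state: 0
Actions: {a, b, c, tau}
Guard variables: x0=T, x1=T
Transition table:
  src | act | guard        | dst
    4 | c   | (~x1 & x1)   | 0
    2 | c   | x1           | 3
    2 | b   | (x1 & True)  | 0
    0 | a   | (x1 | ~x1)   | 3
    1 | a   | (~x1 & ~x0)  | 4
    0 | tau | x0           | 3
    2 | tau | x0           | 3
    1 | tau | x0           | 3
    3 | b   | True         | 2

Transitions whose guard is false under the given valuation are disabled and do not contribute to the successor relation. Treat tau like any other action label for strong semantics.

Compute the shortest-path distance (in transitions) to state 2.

Layered search for 2:
  L0 = {0}
  L1 = {3}
  L2 = {2}
depth(2)=2, e.g. a·b

Answer: 2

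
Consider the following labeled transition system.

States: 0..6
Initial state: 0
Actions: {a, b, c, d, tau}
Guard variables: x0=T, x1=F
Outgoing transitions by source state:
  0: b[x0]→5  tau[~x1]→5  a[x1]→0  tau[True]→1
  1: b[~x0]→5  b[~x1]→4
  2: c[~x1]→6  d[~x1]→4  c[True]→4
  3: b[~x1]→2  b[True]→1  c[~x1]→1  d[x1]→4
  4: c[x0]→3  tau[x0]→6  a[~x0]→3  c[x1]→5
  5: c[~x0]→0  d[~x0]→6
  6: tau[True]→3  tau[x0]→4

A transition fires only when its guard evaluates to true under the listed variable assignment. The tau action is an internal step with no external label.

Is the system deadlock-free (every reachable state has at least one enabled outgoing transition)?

Answer: DEADLOCK at state 5

Analysis:
Reach set: {0,1,2,3,4,5,6}
  0: b→5  tau→1  tau→5  [deg 3]
  1: b→4  [deg 1]
  2: c→4  c→6  d→4  [deg 3]
  3: b→1  b→2  c→1  [deg 3]
  4: c→3  tau→6  [deg 2]
  5: ∅  [STUCK]
  6: tau→3  tau→4  [deg 2]
Path to 5: b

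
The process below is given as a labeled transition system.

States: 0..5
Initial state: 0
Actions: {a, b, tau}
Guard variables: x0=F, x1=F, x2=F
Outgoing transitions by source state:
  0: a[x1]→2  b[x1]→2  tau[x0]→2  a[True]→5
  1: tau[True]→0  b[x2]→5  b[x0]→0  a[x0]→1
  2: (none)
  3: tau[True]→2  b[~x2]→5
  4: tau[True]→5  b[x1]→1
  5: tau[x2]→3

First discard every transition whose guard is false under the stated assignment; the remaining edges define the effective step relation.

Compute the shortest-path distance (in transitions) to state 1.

Answer: UNREACHABLE

Trace:
Layered search for 1:
  L0 = {0}
  L1 = {5}
1 never appears.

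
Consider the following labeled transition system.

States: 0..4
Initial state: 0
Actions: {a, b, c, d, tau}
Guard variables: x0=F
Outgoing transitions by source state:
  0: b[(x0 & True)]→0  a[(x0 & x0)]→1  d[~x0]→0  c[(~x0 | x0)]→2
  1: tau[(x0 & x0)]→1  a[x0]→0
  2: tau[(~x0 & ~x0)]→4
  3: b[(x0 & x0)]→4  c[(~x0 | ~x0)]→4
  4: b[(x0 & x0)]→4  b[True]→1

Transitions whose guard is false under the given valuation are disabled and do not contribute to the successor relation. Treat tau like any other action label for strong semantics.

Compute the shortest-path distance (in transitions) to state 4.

Answer: 2

Analysis:
Layered search for 4:
  L0 = {0}
  L1 = {2}
  L2 = {4}
4 enters at depth 2; path c·tau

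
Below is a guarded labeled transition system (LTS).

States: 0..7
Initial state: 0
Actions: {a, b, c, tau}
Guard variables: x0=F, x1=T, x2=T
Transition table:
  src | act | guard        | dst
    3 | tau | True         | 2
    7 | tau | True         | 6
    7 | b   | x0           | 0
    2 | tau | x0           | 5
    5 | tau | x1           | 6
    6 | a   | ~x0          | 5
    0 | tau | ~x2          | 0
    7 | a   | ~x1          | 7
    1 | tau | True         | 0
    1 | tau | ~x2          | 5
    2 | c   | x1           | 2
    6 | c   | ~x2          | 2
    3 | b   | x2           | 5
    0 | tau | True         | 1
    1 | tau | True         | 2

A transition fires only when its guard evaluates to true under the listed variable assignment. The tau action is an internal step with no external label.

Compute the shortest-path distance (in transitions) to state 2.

Answer: 2

Trace:
BFS to 2:
  depth 0: {0}
  depth 1: {1}
  depth 2: {2}
2 enters at depth 2; path tau·tau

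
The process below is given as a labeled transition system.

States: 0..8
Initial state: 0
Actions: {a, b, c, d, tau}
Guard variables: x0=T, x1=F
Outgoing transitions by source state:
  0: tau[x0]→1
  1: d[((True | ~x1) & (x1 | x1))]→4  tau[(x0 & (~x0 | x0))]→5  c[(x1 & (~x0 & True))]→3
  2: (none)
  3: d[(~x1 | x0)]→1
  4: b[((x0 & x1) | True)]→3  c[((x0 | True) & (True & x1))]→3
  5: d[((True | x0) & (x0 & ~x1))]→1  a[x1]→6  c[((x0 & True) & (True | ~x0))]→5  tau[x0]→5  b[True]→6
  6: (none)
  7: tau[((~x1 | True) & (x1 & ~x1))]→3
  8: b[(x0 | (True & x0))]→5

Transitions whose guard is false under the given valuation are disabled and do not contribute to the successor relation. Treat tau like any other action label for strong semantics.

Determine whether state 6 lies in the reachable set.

9 transition(s) survive guard evaluation.
Layer 0: {0}
Layer 1: {1}  total {0,1}
Layer 2: {5}  total {0,1,5}
Layer 3: {6}  total {0,1,5,6}
R = {0,1,5,6}
trace reaching 6: tau·tau·b

Answer: REACHABLE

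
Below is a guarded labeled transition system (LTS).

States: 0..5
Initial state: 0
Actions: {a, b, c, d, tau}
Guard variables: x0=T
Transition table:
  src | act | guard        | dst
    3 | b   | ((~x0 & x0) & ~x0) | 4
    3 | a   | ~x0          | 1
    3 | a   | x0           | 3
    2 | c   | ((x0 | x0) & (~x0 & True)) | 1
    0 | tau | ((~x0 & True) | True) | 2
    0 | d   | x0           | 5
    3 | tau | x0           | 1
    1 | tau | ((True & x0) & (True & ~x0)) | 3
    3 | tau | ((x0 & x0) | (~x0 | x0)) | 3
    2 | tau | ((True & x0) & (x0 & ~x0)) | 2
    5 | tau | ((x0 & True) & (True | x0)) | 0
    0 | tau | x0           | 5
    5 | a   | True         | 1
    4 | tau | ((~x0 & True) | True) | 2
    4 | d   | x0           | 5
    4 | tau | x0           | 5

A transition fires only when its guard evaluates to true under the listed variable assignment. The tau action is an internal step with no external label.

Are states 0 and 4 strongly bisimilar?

Answer: BISIMILAR

Analysis:
Refine partition for ~:
  π0 = {{0,1,2,3,4,5}}
  π1 = {{0,4},{1,2},{3,5}}
  π2 = {{0,4},{1,2},{3},{5}}
stable after 3 split(s): 4 block(s)
[0]={0,4}  [4]={0,4}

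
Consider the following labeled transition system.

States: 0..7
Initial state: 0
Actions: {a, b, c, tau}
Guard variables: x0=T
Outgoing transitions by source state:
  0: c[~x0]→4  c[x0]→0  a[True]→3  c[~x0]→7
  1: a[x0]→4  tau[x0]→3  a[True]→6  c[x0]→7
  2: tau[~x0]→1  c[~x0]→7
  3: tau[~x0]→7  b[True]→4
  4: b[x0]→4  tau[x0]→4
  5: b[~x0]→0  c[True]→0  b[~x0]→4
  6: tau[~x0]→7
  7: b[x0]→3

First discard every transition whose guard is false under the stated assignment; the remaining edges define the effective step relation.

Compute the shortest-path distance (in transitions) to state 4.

Breadth-first toward 4:
  depth 0: {0}
  depth 1: {3}
  depth 2: {4}
first hit 4 at d=2 via a·b

Answer: 2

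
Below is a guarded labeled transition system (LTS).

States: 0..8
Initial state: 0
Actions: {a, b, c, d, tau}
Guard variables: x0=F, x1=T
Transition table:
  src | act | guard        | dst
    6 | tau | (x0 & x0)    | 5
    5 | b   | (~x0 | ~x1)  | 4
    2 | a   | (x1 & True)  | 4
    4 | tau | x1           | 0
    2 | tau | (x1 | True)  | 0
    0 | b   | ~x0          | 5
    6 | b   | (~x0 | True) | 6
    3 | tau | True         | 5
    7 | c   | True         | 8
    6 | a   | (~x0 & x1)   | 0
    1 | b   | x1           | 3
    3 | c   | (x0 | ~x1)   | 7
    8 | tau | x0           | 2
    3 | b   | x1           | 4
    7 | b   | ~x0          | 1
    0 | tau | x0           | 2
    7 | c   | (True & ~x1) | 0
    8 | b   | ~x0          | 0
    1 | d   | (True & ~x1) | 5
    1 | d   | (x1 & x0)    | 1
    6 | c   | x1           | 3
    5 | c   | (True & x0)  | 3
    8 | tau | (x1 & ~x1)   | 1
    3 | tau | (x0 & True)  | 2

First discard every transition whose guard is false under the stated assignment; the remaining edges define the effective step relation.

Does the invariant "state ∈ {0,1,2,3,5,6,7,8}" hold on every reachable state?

Answer: INVARIANT VIOLATED at state 4

Trace:
Safe = {0,1,2,3,5,6,7,8}
Reachable = {0,4,5}
  0: ok
  4: outside
  5: ok
witness against invariant: b·b → 4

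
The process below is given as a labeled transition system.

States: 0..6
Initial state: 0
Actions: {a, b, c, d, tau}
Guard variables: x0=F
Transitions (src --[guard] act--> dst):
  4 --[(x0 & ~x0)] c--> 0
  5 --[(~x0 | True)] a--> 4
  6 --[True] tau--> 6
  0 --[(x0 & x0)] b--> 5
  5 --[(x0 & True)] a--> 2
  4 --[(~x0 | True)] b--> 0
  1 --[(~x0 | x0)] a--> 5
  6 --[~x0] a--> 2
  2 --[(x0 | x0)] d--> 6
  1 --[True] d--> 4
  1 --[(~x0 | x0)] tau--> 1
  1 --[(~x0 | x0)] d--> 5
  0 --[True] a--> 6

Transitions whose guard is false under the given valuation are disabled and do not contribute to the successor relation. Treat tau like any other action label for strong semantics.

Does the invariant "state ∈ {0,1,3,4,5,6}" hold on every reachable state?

Answer: INVARIANT VIOLATED at state 2

Trace:
Allowed set {0,1,3,4,5,6}
Reach set: {0,2,6}
  0: ✓
  2: outside
  6: ✓
reach 2 via a·a — violates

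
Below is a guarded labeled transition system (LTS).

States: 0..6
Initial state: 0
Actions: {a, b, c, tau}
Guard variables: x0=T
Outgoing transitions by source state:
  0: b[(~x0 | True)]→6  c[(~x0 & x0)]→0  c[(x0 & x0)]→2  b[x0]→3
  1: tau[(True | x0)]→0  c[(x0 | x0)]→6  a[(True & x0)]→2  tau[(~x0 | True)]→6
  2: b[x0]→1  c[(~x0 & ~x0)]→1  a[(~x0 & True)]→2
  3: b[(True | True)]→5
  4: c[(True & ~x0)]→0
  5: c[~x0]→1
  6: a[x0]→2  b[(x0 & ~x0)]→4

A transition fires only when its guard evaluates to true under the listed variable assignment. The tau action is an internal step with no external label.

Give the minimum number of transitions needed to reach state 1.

Layered search for 1:
  depth 0: {0}
  depth 1: {2,3,6}
  depth 2: {1,5}
1 enters at depth 2; path c·b

Answer: 2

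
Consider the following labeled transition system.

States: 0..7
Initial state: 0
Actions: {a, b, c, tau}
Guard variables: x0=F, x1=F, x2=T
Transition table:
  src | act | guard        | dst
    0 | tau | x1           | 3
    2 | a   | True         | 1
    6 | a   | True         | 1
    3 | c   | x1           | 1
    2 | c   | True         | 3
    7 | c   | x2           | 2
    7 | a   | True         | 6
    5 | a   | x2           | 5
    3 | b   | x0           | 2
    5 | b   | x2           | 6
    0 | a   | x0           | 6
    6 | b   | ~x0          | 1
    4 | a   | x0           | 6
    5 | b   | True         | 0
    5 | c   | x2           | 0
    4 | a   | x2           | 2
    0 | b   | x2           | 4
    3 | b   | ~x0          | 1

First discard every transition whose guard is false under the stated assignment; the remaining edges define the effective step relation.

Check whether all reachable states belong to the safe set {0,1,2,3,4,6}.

Allowed set {0,1,2,3,4,6}
Reach set: {0,1,2,3,4}
  0: ok
  1: ok
  2: ok
  3: ok
  4: ok

Answer: INVARIANT HOLDS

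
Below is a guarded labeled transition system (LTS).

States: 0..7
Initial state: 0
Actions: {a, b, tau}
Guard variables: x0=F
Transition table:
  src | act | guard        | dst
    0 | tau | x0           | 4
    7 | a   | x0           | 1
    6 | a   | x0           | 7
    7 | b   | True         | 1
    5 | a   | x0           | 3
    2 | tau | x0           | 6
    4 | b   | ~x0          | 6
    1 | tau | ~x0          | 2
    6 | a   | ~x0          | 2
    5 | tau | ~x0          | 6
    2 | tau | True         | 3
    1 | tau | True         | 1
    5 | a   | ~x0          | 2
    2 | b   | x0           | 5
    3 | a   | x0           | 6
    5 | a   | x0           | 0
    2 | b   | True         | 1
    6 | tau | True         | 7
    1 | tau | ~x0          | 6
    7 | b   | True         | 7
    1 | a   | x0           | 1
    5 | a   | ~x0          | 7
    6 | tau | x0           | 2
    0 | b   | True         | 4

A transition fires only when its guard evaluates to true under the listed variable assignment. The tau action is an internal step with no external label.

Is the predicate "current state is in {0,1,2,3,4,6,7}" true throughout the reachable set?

Answer: INVARIANT HOLDS

Working:
Safe = {0,1,2,3,4,6,7}
Reach set: {0,1,2,3,4,6,7}
  0: ✓
  1: ✓
  2: ✓
  3: ✓
  4: ✓
  6: ✓
  7: ✓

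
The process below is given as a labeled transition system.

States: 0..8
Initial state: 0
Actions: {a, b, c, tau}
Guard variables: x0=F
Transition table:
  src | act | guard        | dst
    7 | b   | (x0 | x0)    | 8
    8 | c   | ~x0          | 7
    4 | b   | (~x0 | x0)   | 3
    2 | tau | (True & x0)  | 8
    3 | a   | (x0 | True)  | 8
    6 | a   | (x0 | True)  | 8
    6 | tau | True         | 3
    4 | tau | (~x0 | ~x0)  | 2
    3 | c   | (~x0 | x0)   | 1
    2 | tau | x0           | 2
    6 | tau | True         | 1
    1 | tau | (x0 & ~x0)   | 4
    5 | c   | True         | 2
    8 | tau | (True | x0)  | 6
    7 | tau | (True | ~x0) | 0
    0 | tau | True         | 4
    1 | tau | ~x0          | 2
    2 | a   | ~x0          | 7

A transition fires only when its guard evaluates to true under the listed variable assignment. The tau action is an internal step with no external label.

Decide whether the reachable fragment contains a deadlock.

Answer: DEADLOCK-FREE

Analysis:
Reachable = {0,1,2,3,4,6,7,8}
  0: tau→4  [1 exit(s)]
  1: tau→2  [1 exit(s)]
  2: a→7  [1 exit(s)]
  3: a→8  c→1  [2 exit(s)]
  4: b→3  tau→2  [2 exit(s)]
  6: a→8  tau→1  tau→3  [3 exit(s)]
  7: tau→0  [1 exit(s)]
  8: c→7  tau→6  [2 exit(s)]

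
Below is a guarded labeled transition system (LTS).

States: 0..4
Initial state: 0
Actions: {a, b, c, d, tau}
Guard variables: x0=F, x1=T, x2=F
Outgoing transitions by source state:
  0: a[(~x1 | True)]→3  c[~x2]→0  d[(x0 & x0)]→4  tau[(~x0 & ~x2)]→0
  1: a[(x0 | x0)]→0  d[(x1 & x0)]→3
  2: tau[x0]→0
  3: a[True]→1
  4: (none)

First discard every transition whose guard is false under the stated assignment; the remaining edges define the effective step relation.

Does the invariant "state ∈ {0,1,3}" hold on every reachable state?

Answer: INVARIANT HOLDS

Working:
Safe = {0,1,3}
R = {0,1,3}
  0: ok
  1: ok
  3: ok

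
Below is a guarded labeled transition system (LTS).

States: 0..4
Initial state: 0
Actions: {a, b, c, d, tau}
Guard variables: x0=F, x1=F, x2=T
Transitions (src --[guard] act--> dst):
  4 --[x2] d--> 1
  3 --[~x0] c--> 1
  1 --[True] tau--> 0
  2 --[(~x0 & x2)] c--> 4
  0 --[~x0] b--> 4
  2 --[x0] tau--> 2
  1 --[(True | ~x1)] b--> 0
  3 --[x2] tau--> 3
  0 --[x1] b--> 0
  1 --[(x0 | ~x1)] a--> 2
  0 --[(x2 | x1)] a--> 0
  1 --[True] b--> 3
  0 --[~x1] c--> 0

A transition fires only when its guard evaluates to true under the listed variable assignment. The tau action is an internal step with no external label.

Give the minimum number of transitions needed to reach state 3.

Answer: 3

Working:
BFS to 3:
  depth 0: {0}
  depth 1: {4}
  depth 2: {1}
  depth 3: {2,3}
first hit 3 at d=3 via b·d·b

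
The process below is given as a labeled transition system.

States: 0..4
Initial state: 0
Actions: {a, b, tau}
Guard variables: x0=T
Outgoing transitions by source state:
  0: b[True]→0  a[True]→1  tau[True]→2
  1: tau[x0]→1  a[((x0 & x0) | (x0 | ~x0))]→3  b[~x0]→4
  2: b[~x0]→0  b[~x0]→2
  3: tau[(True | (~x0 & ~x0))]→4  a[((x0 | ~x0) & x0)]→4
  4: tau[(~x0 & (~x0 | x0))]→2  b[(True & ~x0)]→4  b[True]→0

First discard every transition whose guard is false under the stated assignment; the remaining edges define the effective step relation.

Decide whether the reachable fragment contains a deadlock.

Reach set: {0,1,2,3,4}
  0: a→1  b→0  tau→2  [3 exit(s)]
  1: a→3  tau→1  [2 exit(s)]
  2: ∅  [no exit]
  3: a→4  tau→4  [2 exit(s)]
  4: b→0  [1 exit(s)]
witness 2: tau

Answer: DEADLOCK at state 2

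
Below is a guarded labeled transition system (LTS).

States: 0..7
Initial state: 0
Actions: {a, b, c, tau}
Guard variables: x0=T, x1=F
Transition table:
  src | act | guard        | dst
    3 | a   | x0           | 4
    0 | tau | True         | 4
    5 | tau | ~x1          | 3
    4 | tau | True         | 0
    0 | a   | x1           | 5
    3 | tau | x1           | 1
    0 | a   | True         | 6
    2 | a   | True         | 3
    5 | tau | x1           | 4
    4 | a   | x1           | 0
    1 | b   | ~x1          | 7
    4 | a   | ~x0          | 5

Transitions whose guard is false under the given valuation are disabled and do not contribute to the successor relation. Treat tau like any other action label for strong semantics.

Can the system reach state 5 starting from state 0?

Answer: UNREACHABLE

Working:
After dropping false guards: 7 live edges.
depth 0: {0}
depth 1: {4,6}  cumulative {0,4,6}
Reachable = {0,4,6}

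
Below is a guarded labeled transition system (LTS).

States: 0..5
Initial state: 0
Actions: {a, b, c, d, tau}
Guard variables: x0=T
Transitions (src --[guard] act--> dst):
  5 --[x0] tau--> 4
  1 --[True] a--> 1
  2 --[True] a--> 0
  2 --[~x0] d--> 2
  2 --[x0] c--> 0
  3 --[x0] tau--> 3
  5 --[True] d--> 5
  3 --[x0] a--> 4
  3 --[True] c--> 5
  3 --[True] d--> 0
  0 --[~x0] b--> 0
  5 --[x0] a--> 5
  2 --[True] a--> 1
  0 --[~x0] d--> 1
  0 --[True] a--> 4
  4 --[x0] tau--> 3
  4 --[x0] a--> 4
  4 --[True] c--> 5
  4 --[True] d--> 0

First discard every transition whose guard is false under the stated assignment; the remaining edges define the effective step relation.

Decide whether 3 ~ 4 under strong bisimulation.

Refine partition for ~:
  P[0] = {{0,1,2,3,4,5}}
  P[1] = {{0,1},{2},{3,4},{5}}
  P[2] = {{0},{1},{2},{3,4},{5}}
5 equivalence class(es) (converged in 3)
[3]={3,4}  [4]={3,4}

Answer: BISIMILAR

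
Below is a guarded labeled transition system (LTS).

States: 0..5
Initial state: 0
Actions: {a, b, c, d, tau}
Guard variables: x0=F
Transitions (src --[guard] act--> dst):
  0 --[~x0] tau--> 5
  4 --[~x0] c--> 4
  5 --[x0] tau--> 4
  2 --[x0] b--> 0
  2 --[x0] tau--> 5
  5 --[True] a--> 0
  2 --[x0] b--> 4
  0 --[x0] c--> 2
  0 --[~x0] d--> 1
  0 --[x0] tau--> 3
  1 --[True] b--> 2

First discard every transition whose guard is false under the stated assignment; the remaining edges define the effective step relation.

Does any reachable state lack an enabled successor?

R = {0,1,2,5}
  0: d→1  tau→5  [2 exit(s)]
  1: b→2  [1 exit(s)]
  2: ∅  [deadlock]
  5: a→0  [1 exit(s)]
witness 2: d·b

Answer: DEADLOCK at state 2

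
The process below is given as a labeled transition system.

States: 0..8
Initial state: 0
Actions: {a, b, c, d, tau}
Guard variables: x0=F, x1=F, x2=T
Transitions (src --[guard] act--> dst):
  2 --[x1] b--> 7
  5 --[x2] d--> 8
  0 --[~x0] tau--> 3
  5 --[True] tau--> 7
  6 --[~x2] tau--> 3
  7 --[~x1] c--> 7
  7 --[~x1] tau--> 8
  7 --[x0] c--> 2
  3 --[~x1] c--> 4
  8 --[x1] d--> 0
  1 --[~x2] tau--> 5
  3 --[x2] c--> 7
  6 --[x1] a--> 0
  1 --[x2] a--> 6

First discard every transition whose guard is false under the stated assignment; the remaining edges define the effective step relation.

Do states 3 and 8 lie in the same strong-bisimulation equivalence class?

Answer: NOT BISIMILAR

Trace:
Compute ~ classes (split until stable):
  π0 = {{0,1,2,3,4,5,6,7,8}}
  π1 = {{0},{1},{2,4,6,8},{3},{5},{7}}
Fixed point at round 2; 6 class(es).
[3]={3}  [8]={2,4,6,8}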